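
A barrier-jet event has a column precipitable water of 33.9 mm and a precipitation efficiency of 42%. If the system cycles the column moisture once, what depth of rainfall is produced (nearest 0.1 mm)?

Rainfall = ε × PW = 0.42 × 33.9 = 14.2 mm.

rainfall ≈ 14.2 mm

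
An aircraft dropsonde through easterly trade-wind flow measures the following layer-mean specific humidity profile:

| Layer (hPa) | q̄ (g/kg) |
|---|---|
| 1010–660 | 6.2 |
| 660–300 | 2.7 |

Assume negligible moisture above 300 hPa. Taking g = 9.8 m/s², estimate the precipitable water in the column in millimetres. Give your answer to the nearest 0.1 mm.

PW ≈ 32.1 mm

Precipitable water is the column-integrated vapour mass per unit area: PW = (1/g) Σ q̄ Δp, with q in kg/kg and Δp in Pa (1 kg/m² of water = 1 mm).
Layer 1010–660 hPa: Δp = 350 hPa = 35000 Pa, q̄ = 0.0062 kg/kg → 0.0062 × 35000 / 9.8 = 22.14 mm
Layer 660–300 hPa: Δp = 360 hPa = 36000 Pa, q̄ = 0.0027 kg/kg → 0.0027 × 36000 / 9.8 = 9.92 mm
PW = 22.14 + 9.92 = 32.06 ≈ 32.1 mm.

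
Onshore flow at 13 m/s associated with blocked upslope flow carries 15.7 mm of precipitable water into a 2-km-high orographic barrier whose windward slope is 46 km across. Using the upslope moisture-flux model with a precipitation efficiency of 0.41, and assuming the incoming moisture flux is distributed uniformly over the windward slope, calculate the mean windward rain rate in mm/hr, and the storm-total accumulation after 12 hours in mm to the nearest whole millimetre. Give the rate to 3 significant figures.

R ≈ 6.55 mm/hr; total ≈ 79 mm

Incoming column moisture flux per unit ridge length: F = V × PW = 13 × 15.7 = 204.1 mm·m/s.
Spread over the 46 km slope with efficiency ε = 0.41: R = ε·F/W = 0.41 × 204.1 / 46000 m = 1.819e-03 mm/s.
R = 1.819e-03 × 3600 = 6.55 mm/hr.
Over 12 h: total = 6.55 × 12 = 78.6 ≈ 79 mm.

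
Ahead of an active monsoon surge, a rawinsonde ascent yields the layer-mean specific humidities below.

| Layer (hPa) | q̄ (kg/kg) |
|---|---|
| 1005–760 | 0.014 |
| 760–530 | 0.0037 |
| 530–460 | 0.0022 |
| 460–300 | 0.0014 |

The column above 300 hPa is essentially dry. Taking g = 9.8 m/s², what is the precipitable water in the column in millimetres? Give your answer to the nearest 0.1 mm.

Precipitable water is the column-integrated vapour mass per unit area: PW = (1/g) Σ q̄ Δp, with q in kg/kg and Δp in Pa (1 kg/m² of water = 1 mm).
Layer 1005–760 hPa: Δp = 245 hPa = 24500 Pa, q̄ = 0.014 kg/kg → 0.014 × 24500 / 9.8 = 35.00 mm
Layer 760–530 hPa: Δp = 230 hPa = 23000 Pa, q̄ = 0.0037 kg/kg → 0.0037 × 23000 / 9.8 = 8.68 mm
Layer 530–460 hPa: Δp = 70 hPa = 7000 Pa, q̄ = 0.0022 kg/kg → 0.0022 × 7000 / 9.8 = 1.57 mm
Layer 460–300 hPa: Δp = 160 hPa = 16000 Pa, q̄ = 0.0014 kg/kg → 0.0014 × 16000 / 9.8 = 2.29 mm
PW = 35.00 + 8.68 + 1.57 + 2.29 = 47.54 ≈ 47.5 mm.

PW ≈ 47.5 mm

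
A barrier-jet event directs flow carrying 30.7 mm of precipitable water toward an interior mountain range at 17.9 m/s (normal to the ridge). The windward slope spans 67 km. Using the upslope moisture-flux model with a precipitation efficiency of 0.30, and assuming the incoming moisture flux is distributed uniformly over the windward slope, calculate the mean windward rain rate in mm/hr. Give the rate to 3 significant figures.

Incoming column moisture flux per unit ridge length: F = V × PW = 17.9 × 30.7 = 549.53 mm·m/s.
Spread over the 67 km slope with efficiency ε = 0.30: R = ε·F/W = 0.30 × 549.53 / 67000 m = 2.461e-03 mm/s.
R = 2.461e-03 × 3600 = 8.86 mm/hr.

R ≈ 8.86 mm/hr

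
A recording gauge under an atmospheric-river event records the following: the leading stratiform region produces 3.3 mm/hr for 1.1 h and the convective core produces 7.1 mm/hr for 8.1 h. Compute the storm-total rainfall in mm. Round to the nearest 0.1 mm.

total ≈ 61.1 mm

Total = Σ Rᵢ Δtᵢ = 3.3 × 1.1 + 7.1 × 8.1
      = 3.63 + 57.51 = 61.1 mm.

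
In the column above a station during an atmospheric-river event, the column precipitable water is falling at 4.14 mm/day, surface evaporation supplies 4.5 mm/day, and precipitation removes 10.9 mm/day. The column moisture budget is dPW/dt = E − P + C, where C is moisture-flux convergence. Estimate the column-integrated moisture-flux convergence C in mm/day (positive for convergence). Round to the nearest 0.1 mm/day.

C ≈ 2.3 mm/day

dPW/dt = -4.14 mm/day.
C = dPW/dt − E + P = (-4.14) − 4.5 + 10.9 = 2.3 mm/day.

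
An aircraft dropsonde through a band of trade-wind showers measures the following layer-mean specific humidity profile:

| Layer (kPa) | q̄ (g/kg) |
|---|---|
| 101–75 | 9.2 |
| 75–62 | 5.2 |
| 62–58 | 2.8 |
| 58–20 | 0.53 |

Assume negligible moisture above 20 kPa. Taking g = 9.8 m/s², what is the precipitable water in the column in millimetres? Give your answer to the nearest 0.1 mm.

PW ≈ 34.5 mm

Precipitable water is the column-integrated vapour mass per unit area: PW = (1/g) Σ q̄ Δp, with q in kg/kg and Δp in Pa (1 kg/m² of water = 1 mm).
Layer 101–75 kPa: Δp = 260 hPa = 26000 Pa, q̄ = 0.0092 kg/kg → 0.0092 × 26000 / 9.8 = 24.41 mm
Layer 75–62 kPa: Δp = 130 hPa = 13000 Pa, q̄ = 0.0052 kg/kg → 0.0052 × 13000 / 9.8 = 6.90 mm
Layer 62–58 kPa: Δp = 40 hPa = 4000 Pa, q̄ = 0.0028 kg/kg → 0.0028 × 4000 / 9.8 = 1.14 mm
Layer 58–20 kPa: Δp = 380 hPa = 38000 Pa, q̄ = 0.00053 kg/kg → 0.00053 × 38000 / 9.8 = 2.06 mm
PW = 24.41 + 6.90 + 1.14 + 2.06 = 34.51 ≈ 34.5 mm.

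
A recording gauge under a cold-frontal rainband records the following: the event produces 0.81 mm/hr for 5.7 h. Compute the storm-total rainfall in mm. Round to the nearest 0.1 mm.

Total = Σ Rᵢ Δtᵢ = 0.81 × 5.7
      = 4.617 = 4.6 mm.

total ≈ 4.6 mm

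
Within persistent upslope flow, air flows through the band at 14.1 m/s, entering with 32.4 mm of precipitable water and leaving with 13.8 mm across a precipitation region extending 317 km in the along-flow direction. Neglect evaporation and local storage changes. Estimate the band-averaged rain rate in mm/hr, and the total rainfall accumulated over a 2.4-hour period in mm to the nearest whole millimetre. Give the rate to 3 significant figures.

R ≈ 2.98 mm/hr; total ≈ 7 mm

Column moisture flux per unit crosswind length is F = V × PW.
Inflow: F_in = 14.1 × 32.4 = 456.84 mm·m/s
Outflow: F_out = 14.1 × 13.8 = 194.58 mm·m/s
Steady-state rate R = (F_in − F_out)/L = (456.84 − 194.58) / 317000 m = 8.273e-04 mm/s.
R = 8.273e-04 × 3600 = 2.98 mm/hr.
Over 2.4 h: total = 2.98 × 2.4 = 7.152 ≈ 7 mm.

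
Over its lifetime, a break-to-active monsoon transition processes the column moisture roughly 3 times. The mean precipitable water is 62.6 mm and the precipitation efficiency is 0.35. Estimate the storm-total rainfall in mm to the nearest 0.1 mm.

rainfall ≈ 65.7 mm

Each cycle deposits ε × PW = 0.35 × 62.6 = 21.91 mm.
Over 3 cycles: 3 × 21.91 = 65.7 mm.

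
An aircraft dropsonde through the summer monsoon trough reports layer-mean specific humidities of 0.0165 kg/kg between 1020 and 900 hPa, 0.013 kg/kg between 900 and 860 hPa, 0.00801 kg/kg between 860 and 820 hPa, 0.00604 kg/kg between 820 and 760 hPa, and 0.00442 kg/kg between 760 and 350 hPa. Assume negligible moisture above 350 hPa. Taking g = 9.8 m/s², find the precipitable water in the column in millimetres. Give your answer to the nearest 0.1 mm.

Precipitable water is the column-integrated vapour mass per unit area: PW = (1/g) Σ q̄ Δp, with q in kg/kg and Δp in Pa (1 kg/m² of water = 1 mm).
Layer 1020–900 hPa: Δp = 120 hPa = 12000 Pa, q̄ = 0.0165 kg/kg → 0.0165 × 12000 / 9.8 = 20.20 mm
Layer 900–860 hPa: Δp = 40 hPa = 4000 Pa, q̄ = 0.013 kg/kg → 0.013 × 4000 / 9.8 = 5.31 mm
Layer 860–820 hPa: Δp = 40 hPa = 4000 Pa, q̄ = 0.00801 kg/kg → 0.00801 × 4000 / 9.8 = 3.27 mm
Layer 820–760 hPa: Δp = 60 hPa = 6000 Pa, q̄ = 0.00604 kg/kg → 0.00604 × 6000 / 9.8 = 3.70 mm
Layer 760–350 hPa: Δp = 410 hPa = 41000 Pa, q̄ = 0.00442 kg/kg → 0.00442 × 41000 / 9.8 = 18.49 mm
PW = 20.20 + 5.31 + 3.27 + 3.70 + 18.49 = 50.97 ≈ 51.0 mm.

PW ≈ 51.0 mm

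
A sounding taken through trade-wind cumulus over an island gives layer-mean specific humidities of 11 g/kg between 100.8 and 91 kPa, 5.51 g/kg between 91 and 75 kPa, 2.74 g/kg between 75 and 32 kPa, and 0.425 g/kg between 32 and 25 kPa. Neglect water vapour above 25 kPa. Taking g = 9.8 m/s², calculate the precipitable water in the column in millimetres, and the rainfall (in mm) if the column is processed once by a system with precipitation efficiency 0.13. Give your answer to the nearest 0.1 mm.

PW ≈ 32.3 mm; rainfall ≈ 4.2 mm

Precipitable water is the column-integrated vapour mass per unit area: PW = (1/g) Σ q̄ Δp, with q in kg/kg and Δp in Pa (1 kg/m² of water = 1 mm).
Layer 100.8–91 kPa: Δp = 98 hPa = 9800 Pa, q̄ = 0.011 kg/kg → 0.011 × 9800 / 9.8 = 11.00 mm
Layer 91–75 kPa: Δp = 160 hPa = 16000 Pa, q̄ = 0.00551 kg/kg → 0.00551 × 16000 / 9.8 = 9.00 mm
Layer 75–32 kPa: Δp = 430 hPa = 43000 Pa, q̄ = 0.00274 kg/kg → 0.00274 × 43000 / 9.8 = 12.02 mm
Layer 32–25 kPa: Δp = 70 hPa = 7000 Pa, q̄ = 0.000425 kg/kg → 0.000425 × 7000 / 9.8 = 0.30 mm
PW = 11.00 + 9.00 + 12.02 + 0.30 = 32.32 ≈ 32.3 mm.
Rainfall = ε × PW = 0.13 × 32.3 = 4.2 mm.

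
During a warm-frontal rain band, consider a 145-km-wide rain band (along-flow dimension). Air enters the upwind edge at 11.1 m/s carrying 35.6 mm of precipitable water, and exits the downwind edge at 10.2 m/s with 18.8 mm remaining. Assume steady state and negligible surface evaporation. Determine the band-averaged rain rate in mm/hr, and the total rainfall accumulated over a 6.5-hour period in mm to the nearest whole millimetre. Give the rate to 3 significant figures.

Column moisture flux per unit crosswind length is F = V × PW.
Inflow: F_in = 11.1 × 35.6 = 395.16 mm·m/s
Outflow: F_out = 10.2 × 18.8 = 191.76 mm·m/s
Steady-state rate R = (F_in − F_out)/L = (395.16 − 191.76) / 145000 m = 1.403e-03 mm/s.
R = 1.403e-03 × 3600 = 5.05 mm/hr.
Over 6.5 h: total = 5.05 × 6.5 = 32.825 ≈ 33 mm.

R ≈ 5.05 mm/hr; total ≈ 33 mm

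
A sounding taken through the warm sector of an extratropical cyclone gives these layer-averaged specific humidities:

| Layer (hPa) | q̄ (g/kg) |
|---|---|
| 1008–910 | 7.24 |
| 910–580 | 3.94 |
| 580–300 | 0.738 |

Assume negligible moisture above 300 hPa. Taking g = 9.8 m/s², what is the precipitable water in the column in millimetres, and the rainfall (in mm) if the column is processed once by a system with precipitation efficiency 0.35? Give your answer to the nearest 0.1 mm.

Precipitable water is the column-integrated vapour mass per unit area: PW = (1/g) Σ q̄ Δp, with q in kg/kg and Δp in Pa (1 kg/m² of water = 1 mm).
Layer 1008–910 hPa: Δp = 98 hPa = 9800 Pa, q̄ = 0.00724 kg/kg → 0.00724 × 9800 / 9.8 = 7.24 mm
Layer 910–580 hPa: Δp = 330 hPa = 33000 Pa, q̄ = 0.00394 kg/kg → 0.00394 × 33000 / 9.8 = 13.27 mm
Layer 580–300 hPa: Δp = 280 hPa = 28000 Pa, q̄ = 0.000738 kg/kg → 0.000738 × 28000 / 9.8 = 2.11 mm
PW = 7.24 + 13.27 + 2.11 = 22.62 ≈ 22.6 mm.
Rainfall = ε × PW = 0.35 × 22.6 = 7.9 mm.

PW ≈ 22.6 mm; rainfall ≈ 7.9 mm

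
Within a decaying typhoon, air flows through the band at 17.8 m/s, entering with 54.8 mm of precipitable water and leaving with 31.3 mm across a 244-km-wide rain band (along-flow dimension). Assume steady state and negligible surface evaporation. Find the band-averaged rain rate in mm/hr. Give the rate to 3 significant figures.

R ≈ 6.17 mm/hr

Column moisture flux per unit crosswind length is F = V × PW.
Inflow: F_in = 17.8 × 54.8 = 975.44 mm·m/s
Outflow: F_out = 17.8 × 31.3 = 557.14 mm·m/s
Steady-state rate R = (F_in − F_out)/L = (975.44 − 557.14) / 244000 m = 1.714e-03 mm/s.
R = 1.714e-03 × 3600 = 6.17 mm/hr.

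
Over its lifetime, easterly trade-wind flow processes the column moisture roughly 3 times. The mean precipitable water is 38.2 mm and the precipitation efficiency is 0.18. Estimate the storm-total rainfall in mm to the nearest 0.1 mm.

rainfall ≈ 20.6 mm

Each cycle deposits ε × PW = 0.18 × 38.2 = 6.876 mm.
Over 3 cycles: 3 × 6.876 = 20.6 mm.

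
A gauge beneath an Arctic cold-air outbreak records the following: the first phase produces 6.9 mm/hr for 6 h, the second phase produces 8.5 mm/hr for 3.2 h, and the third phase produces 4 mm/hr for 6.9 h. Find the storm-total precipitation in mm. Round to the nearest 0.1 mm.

total ≈ 96.2 mm

Total = Σ Rᵢ Δtᵢ = 6.9 × 6 + 8.5 × 3.2 + 4 × 6.9
      = 41.4 + 27.2 + 27.6 = 96.2 mm.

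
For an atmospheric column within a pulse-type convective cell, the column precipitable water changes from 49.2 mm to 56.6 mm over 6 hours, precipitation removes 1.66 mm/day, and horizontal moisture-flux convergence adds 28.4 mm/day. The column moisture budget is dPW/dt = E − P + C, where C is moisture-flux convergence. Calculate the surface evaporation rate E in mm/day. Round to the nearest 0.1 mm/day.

dPW/dt = (56.6 − 49.2) mm / (6/24 day) = +29.600 mm/day.
E = dPW/dt + P − C = (+29.600) + 1.66 − (28.4) = 2.9 mm/day.

E ≈ 2.9 mm/day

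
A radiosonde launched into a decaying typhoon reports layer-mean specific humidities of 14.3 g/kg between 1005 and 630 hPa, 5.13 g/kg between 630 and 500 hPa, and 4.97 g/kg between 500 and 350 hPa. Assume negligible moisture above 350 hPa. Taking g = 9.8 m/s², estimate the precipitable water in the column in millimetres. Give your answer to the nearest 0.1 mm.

Precipitable water is the column-integrated vapour mass per unit area: PW = (1/g) Σ q̄ Δp, with q in kg/kg and Δp in Pa (1 kg/m² of water = 1 mm).
Layer 1005–630 hPa: Δp = 375 hPa = 37500 Pa, q̄ = 0.0143 kg/kg → 0.0143 × 37500 / 9.8 = 54.72 mm
Layer 630–500 hPa: Δp = 130 hPa = 13000 Pa, q̄ = 0.00513 kg/kg → 0.00513 × 13000 / 9.8 = 6.81 mm
Layer 500–350 hPa: Δp = 150 hPa = 15000 Pa, q̄ = 0.00497 kg/kg → 0.00497 × 15000 / 9.8 = 7.61 mm
PW = 54.72 + 6.81 + 7.61 = 69.14 ≈ 69.1 mm.

PW ≈ 69.1 mm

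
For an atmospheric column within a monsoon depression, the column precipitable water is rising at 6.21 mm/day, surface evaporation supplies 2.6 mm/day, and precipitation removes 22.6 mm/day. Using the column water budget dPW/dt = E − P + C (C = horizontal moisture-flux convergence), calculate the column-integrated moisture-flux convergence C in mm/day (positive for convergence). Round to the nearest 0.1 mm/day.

dPW/dt = +6.21 mm/day.
C = dPW/dt − E + P = (+6.21) − 2.6 + 22.6 = 26.2 mm/day.

C ≈ 26.2 mm/day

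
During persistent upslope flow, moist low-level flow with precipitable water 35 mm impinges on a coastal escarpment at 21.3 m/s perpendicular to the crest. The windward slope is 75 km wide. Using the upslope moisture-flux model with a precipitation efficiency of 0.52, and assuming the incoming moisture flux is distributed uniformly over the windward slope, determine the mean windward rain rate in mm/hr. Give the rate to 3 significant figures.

R ≈ 18.6 mm/hr

Incoming column moisture flux per unit ridge length: F = V × PW = 21.3 × 35 = 745.5 mm·m/s.
Spread over the 75 km slope with efficiency ε = 0.52: R = ε·F/W = 0.52 × 745.5 / 75000 m = 5.169e-03 mm/s.
R = 5.169e-03 × 3600 = 18.6 mm/hr.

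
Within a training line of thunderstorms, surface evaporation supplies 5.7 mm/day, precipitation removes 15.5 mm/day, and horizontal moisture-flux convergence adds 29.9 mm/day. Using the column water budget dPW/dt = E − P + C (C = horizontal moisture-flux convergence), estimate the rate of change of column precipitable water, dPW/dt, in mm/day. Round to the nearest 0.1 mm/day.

dPW/dt ≈ 20.1 mm/day

dPW/dt = E − P + C = 5.7 − 15.5 + (29.9) = 20.1 mm/day.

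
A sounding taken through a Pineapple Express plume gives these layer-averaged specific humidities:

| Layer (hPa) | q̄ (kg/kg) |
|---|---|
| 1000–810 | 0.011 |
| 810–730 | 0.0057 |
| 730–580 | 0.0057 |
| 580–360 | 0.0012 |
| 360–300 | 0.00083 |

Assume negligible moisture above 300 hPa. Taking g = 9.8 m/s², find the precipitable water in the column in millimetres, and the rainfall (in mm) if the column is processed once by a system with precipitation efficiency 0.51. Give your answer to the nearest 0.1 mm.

Precipitable water is the column-integrated vapour mass per unit area: PW = (1/g) Σ q̄ Δp, with q in kg/kg and Δp in Pa (1 kg/m² of water = 1 mm).
Layer 1000–810 hPa: Δp = 190 hPa = 19000 Pa, q̄ = 0.011 kg/kg → 0.011 × 19000 / 9.8 = 21.33 mm
Layer 810–730 hPa: Δp = 80 hPa = 8000 Pa, q̄ = 0.0057 kg/kg → 0.0057 × 8000 / 9.8 = 4.65 mm
Layer 730–580 hPa: Δp = 150 hPa = 15000 Pa, q̄ = 0.0057 kg/kg → 0.0057 × 15000 / 9.8 = 8.72 mm
Layer 580–360 hPa: Δp = 220 hPa = 22000 Pa, q̄ = 0.0012 kg/kg → 0.0012 × 22000 / 9.8 = 2.69 mm
Layer 360–300 hPa: Δp = 60 hPa = 6000 Pa, q̄ = 0.00083 kg/kg → 0.00083 × 6000 / 9.8 = 0.51 mm
PW = 21.33 + 4.65 + 8.72 + 2.69 + 0.51 = 37.90 ≈ 37.9 mm.
Rainfall = ε × PW = 0.51 × 37.9 = 19.3 mm.

PW ≈ 37.9 mm; rainfall ≈ 19.3 mm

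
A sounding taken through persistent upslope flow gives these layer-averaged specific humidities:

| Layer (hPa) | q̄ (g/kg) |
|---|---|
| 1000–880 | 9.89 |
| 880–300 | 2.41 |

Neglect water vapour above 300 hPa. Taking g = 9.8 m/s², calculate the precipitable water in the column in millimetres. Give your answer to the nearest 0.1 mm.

PW ≈ 26.4 mm

Precipitable water is the column-integrated vapour mass per unit area: PW = (1/g) Σ q̄ Δp, with q in kg/kg and Δp in Pa (1 kg/m² of water = 1 mm).
Layer 1000–880 hPa: Δp = 120 hPa = 12000 Pa, q̄ = 0.00989 kg/kg → 0.00989 × 12000 / 9.8 = 12.11 mm
Layer 880–300 hPa: Δp = 580 hPa = 58000 Pa, q̄ = 0.00241 kg/kg → 0.00241 × 58000 / 9.8 = 14.26 mm
PW = 12.11 + 14.26 = 26.37 ≈ 26.4 mm.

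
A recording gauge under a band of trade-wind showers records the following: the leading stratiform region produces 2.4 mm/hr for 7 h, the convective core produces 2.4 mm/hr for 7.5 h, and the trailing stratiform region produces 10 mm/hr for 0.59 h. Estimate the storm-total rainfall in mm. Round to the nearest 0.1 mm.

total ≈ 40.7 mm

Total = Σ Rᵢ Δtᵢ = 2.4 × 7 + 2.4 × 7.5 + 10 × 0.59
      = 16.8 + 18 + 5.9 = 40.7 mm.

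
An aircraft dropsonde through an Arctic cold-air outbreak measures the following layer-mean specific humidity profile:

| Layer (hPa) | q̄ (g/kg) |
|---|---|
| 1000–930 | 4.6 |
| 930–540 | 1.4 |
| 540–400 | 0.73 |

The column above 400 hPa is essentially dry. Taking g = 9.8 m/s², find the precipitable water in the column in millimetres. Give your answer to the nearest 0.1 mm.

PW ≈ 9.9 mm

Precipitable water is the column-integrated vapour mass per unit area: PW = (1/g) Σ q̄ Δp, with q in kg/kg and Δp in Pa (1 kg/m² of water = 1 mm).
Layer 1000–930 hPa: Δp = 70 hPa = 7000 Pa, q̄ = 0.0046 kg/kg → 0.0046 × 7000 / 9.8 = 3.29 mm
Layer 930–540 hPa: Δp = 390 hPa = 39000 Pa, q̄ = 0.0014 kg/kg → 0.0014 × 39000 / 9.8 = 5.57 mm
Layer 540–400 hPa: Δp = 140 hPa = 14000 Pa, q̄ = 0.00073 kg/kg → 0.00073 × 14000 / 9.8 = 1.04 mm
PW = 3.29 + 5.57 + 1.04 = 9.90 ≈ 9.9 mm.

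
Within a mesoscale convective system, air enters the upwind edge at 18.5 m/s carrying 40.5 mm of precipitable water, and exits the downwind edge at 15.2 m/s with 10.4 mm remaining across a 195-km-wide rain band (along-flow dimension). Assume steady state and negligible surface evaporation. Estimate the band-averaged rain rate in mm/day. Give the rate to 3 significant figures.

R ≈ 262 mm/day

Column moisture flux per unit crosswind length is F = V × PW.
Inflow: F_in = 18.5 × 40.5 = 749.25 mm·m/s
Outflow: F_out = 15.2 × 10.4 = 158.08 mm·m/s
Steady-state rate R = (F_in − F_out)/L = (749.25 − 158.08) / 195000 m = 3.032e-03 mm/s.
R = 3.032e-03 × 3600 × 24 = 262 mm/day.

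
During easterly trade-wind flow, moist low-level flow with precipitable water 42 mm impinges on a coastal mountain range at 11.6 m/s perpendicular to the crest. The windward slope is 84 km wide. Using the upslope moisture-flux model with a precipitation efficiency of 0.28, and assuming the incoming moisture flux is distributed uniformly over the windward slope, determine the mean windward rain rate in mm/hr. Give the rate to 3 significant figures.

R ≈ 5.85 mm/hr

Incoming column moisture flux per unit ridge length: F = V × PW = 11.6 × 42 = 487.2 mm·m/s.
Spread over the 84 km slope with efficiency ε = 0.28: R = ε·F/W = 0.28 × 487.2 / 84000 m = 1.624e-03 mm/s.
R = 1.624e-03 × 3600 = 5.85 mm/hr.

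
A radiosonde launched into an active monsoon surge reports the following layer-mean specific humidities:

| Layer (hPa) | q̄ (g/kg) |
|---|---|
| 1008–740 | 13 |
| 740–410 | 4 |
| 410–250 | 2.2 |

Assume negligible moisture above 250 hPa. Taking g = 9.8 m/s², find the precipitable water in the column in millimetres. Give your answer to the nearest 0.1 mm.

PW ≈ 52.6 mm

Precipitable water is the column-integrated vapour mass per unit area: PW = (1/g) Σ q̄ Δp, with q in kg/kg and Δp in Pa (1 kg/m² of water = 1 mm).
Layer 1008–740 hPa: Δp = 268 hPa = 26800 Pa, q̄ = 0.013 kg/kg → 0.013 × 26800 / 9.8 = 35.55 mm
Layer 740–410 hPa: Δp = 330 hPa = 33000 Pa, q̄ = 0.004 kg/kg → 0.004 × 33000 / 9.8 = 13.47 mm
Layer 410–250 hPa: Δp = 160 hPa = 16000 Pa, q̄ = 0.0022 kg/kg → 0.0022 × 16000 / 9.8 = 3.59 mm
PW = 35.55 + 13.47 + 3.59 = 52.61 ≈ 52.6 mm.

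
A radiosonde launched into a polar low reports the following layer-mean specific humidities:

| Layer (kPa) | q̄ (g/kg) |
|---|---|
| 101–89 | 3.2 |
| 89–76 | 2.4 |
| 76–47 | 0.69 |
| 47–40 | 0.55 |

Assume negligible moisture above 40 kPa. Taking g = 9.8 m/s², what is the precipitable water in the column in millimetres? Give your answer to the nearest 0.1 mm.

PW ≈ 9.5 mm

Precipitable water is the column-integrated vapour mass per unit area: PW = (1/g) Σ q̄ Δp, with q in kg/kg and Δp in Pa (1 kg/m² of water = 1 mm).
Layer 101–89 kPa: Δp = 120 hPa = 12000 Pa, q̄ = 0.0032 kg/kg → 0.0032 × 12000 / 9.8 = 3.92 mm
Layer 89–76 kPa: Δp = 130 hPa = 13000 Pa, q̄ = 0.0024 kg/kg → 0.0024 × 13000 / 9.8 = 3.18 mm
Layer 76–47 kPa: Δp = 290 hPa = 29000 Pa, q̄ = 0.00069 kg/kg → 0.00069 × 29000 / 9.8 = 2.04 mm
Layer 47–40 kPa: Δp = 70 hPa = 7000 Pa, q̄ = 0.00055 kg/kg → 0.00055 × 7000 / 9.8 = 0.39 mm
PW = 3.92 + 3.18 + 2.04 + 0.39 = 9.53 ≈ 9.5 mm.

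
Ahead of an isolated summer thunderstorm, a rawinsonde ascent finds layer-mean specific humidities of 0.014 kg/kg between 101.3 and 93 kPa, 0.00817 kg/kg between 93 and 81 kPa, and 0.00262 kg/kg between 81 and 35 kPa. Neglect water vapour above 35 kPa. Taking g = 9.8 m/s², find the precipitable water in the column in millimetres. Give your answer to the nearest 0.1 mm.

Precipitable water is the column-integrated vapour mass per unit area: PW = (1/g) Σ q̄ Δp, with q in kg/kg and Δp in Pa (1 kg/m² of water = 1 mm).
Layer 101.3–93 kPa: Δp = 83 hPa = 8300 Pa, q̄ = 0.014 kg/kg → 0.014 × 8300 / 9.8 = 11.86 mm
Layer 93–81 kPa: Δp = 120 hPa = 12000 Pa, q̄ = 0.00817 kg/kg → 0.00817 × 12000 / 9.8 = 10.00 mm
Layer 81–35 kPa: Δp = 460 hPa = 46000 Pa, q̄ = 0.00262 kg/kg → 0.00262 × 46000 / 9.8 = 12.30 mm
PW = 11.86 + 10.00 + 12.30 = 34.16 ≈ 34.2 mm.

PW ≈ 34.2 mm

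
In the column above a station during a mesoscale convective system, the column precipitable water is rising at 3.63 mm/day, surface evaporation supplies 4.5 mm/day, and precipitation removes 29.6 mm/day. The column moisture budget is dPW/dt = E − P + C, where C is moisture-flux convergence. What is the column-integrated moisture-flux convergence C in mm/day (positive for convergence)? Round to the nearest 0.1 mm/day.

C ≈ 28.7 mm/day

dPW/dt = +3.63 mm/day.
C = dPW/dt − E + P = (+3.63) − 4.5 + 29.6 = 28.7 mm/day.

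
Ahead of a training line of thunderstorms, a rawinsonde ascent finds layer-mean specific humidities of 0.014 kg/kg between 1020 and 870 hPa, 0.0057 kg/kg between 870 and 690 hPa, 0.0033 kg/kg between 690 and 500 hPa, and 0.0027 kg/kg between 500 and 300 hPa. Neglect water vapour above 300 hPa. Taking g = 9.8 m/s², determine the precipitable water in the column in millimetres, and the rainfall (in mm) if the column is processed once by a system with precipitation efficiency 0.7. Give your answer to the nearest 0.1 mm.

PW ≈ 43.8 mm; rainfall ≈ 30.7 mm

Precipitable water is the column-integrated vapour mass per unit area: PW = (1/g) Σ q̄ Δp, with q in kg/kg and Δp in Pa (1 kg/m² of water = 1 mm).
Layer 1020–870 hPa: Δp = 150 hPa = 15000 Pa, q̄ = 0.014 kg/kg → 0.014 × 15000 / 9.8 = 21.43 mm
Layer 870–690 hPa: Δp = 180 hPa = 18000 Pa, q̄ = 0.0057 kg/kg → 0.0057 × 18000 / 9.8 = 10.47 mm
Layer 690–500 hPa: Δp = 190 hPa = 19000 Pa, q̄ = 0.0033 kg/kg → 0.0033 × 19000 / 9.8 = 6.40 mm
Layer 500–300 hPa: Δp = 200 hPa = 20000 Pa, q̄ = 0.0027 kg/kg → 0.0027 × 20000 / 9.8 = 5.51 mm
PW = 21.43 + 10.47 + 6.40 + 5.51 = 43.81 ≈ 43.8 mm.
Rainfall = ε × PW = 0.7 × 43.8 = 30.7 mm.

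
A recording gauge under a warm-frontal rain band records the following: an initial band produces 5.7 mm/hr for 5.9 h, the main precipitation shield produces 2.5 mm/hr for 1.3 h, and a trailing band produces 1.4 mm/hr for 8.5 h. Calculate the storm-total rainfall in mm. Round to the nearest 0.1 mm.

Total = Σ Rᵢ Δtᵢ = 5.7 × 5.9 + 2.5 × 1.3 + 1.4 × 8.5
      = 33.63 + 3.25 + 11.9 = 48.8 mm.

total ≈ 48.8 mm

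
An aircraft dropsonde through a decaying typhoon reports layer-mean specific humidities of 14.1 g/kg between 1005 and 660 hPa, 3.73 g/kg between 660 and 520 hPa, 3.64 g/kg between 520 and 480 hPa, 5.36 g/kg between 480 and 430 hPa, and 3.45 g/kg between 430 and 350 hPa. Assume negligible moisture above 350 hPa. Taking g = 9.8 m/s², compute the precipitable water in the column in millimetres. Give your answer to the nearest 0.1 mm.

Precipitable water is the column-integrated vapour mass per unit area: PW = (1/g) Σ q̄ Δp, with q in kg/kg and Δp in Pa (1 kg/m² of water = 1 mm).
Layer 1005–660 hPa: Δp = 345 hPa = 34500 Pa, q̄ = 0.0141 kg/kg → 0.0141 × 34500 / 9.8 = 49.64 mm
Layer 660–520 hPa: Δp = 140 hPa = 14000 Pa, q̄ = 0.00373 kg/kg → 0.00373 × 14000 / 9.8 = 5.33 mm
Layer 520–480 hPa: Δp = 40 hPa = 4000 Pa, q̄ = 0.00364 kg/kg → 0.00364 × 4000 / 9.8 = 1.49 mm
Layer 480–430 hPa: Δp = 50 hPa = 5000 Pa, q̄ = 0.00536 kg/kg → 0.00536 × 5000 / 9.8 = 2.73 mm
Layer 430–350 hPa: Δp = 80 hPa = 8000 Pa, q̄ = 0.00345 kg/kg → 0.00345 × 8000 / 9.8 = 2.82 mm
PW = 49.64 + 5.33 + 1.49 + 2.73 + 2.82 = 62.01 ≈ 62.0 mm.

PW ≈ 62.0 mm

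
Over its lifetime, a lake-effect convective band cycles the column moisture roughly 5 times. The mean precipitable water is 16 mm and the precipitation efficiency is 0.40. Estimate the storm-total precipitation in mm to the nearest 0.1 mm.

precipitation ≈ 32.0 mm

Each cycle deposits ε × PW = 0.40 × 16 = 6.4 mm.
Over 5 cycles: 5 × 6.4 = 32.0 mm.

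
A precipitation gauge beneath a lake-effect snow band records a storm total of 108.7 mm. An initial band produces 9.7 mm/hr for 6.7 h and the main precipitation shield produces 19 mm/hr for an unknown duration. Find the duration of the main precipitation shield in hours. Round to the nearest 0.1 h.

Known phases: 9.7 × 6.7 = 64.99 mm.
Remaining depth = 108.7 − 64.99 = 43.71 mm.
Duration = 43.71 / 19 = 2.3 h.

duration ≈ 2.3 h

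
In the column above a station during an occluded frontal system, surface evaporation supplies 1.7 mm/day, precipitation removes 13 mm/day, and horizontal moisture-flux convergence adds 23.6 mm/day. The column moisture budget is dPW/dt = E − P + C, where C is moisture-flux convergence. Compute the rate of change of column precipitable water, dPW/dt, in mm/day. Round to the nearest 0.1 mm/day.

dPW/dt = E − P + C = 1.7 − 13 + (23.6) = 12.3 mm/day.

dPW/dt ≈ 12.3 mm/day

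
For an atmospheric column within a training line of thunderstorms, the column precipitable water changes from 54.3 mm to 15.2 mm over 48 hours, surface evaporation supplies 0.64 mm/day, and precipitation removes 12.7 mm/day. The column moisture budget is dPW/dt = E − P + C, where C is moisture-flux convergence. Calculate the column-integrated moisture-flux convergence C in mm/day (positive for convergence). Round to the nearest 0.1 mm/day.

C ≈ -7.5 mm/day

dPW/dt = (15.2 − 54.3) mm / (48/24 day) = -19.550 mm/day.
C = dPW/dt − E + P = (-19.550) − 0.64 + 12.7 = -7.5 mm/day.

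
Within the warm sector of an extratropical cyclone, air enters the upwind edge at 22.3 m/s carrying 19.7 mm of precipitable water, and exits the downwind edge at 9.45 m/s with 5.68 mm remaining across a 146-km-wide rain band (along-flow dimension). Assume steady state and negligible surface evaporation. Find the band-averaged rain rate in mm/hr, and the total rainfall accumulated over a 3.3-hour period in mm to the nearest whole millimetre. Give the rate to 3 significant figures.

Column moisture flux per unit crosswind length is F = V × PW.
Inflow: F_in = 22.3 × 19.7 = 439.31 mm·m/s
Outflow: F_out = 9.45 × 5.68 = 53.676 mm·m/s
Steady-state rate R = (F_in − F_out)/L = (439.31 − 53.676) / 146000 m = 2.641e-03 mm/s.
R = 2.641e-03 × 3600 = 9.51 mm/hr.
Over 3.3 h: total = 9.51 × 3.3 = 31.383 ≈ 31 mm.

R ≈ 9.51 mm/hr; total ≈ 31 mm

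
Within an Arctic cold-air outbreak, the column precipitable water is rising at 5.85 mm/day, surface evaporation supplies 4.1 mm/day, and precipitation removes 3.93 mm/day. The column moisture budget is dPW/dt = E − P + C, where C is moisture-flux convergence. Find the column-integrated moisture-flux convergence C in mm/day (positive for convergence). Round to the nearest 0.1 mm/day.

C ≈ 5.7 mm/day

dPW/dt = +5.85 mm/day.
C = dPW/dt − E + P = (+5.85) − 4.1 + 3.93 = 5.7 mm/day.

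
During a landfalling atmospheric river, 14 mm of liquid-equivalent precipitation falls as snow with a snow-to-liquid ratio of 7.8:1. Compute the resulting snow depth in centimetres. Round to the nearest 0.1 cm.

Snow depth = liquid × ratio = 14 mm × 7.8 = 109.2 mm = 10.9 cm.

snow depth ≈ 10.9 cm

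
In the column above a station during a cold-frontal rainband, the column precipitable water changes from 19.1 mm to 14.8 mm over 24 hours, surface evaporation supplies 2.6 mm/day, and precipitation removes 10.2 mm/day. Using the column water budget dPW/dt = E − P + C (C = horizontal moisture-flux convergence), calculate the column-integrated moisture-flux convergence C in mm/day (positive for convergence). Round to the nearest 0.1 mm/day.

dPW/dt = (14.8 − 19.1) mm / (24/24 day) = -4.300 mm/day.
C = dPW/dt − E + P = (-4.300) − 2.6 + 10.2 = 3.3 mm/day.

C ≈ 3.3 mm/day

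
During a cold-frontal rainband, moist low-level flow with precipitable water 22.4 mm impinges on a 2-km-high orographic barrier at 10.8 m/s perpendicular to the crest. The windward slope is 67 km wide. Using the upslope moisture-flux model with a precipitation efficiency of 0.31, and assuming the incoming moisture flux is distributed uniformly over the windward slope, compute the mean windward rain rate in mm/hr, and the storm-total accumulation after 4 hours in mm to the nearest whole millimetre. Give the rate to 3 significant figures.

R ≈ 4.03 mm/hr; total ≈ 16 mm

Incoming column moisture flux per unit ridge length: F = V × PW = 10.8 × 22.4 = 241.92 mm·m/s.
Spread over the 67 km slope with efficiency ε = 0.31: R = ε·F/W = 0.31 × 241.92 / 67000 m = 1.119e-03 mm/s.
R = 1.119e-03 × 3600 = 4.03 mm/hr.
Over 4 h: total = 4.03 × 4 = 16.12 ≈ 16 mm.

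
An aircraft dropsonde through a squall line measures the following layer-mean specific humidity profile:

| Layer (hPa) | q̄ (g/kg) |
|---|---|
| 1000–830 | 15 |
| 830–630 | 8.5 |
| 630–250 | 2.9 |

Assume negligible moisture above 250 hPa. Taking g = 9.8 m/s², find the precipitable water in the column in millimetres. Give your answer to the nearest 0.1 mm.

PW ≈ 54.6 mm

Precipitable water is the column-integrated vapour mass per unit area: PW = (1/g) Σ q̄ Δp, with q in kg/kg and Δp in Pa (1 kg/m² of water = 1 mm).
Layer 1000–830 hPa: Δp = 170 hPa = 17000 Pa, q̄ = 0.015 kg/kg → 0.015 × 17000 / 9.8 = 26.02 mm
Layer 830–630 hPa: Δp = 200 hPa = 20000 Pa, q̄ = 0.0085 kg/kg → 0.0085 × 20000 / 9.8 = 17.35 mm
Layer 630–250 hPa: Δp = 380 hPa = 38000 Pa, q̄ = 0.0029 kg/kg → 0.0029 × 38000 / 9.8 = 11.24 mm
PW = 26.02 + 17.35 + 11.24 = 54.61 ≈ 54.6 mm.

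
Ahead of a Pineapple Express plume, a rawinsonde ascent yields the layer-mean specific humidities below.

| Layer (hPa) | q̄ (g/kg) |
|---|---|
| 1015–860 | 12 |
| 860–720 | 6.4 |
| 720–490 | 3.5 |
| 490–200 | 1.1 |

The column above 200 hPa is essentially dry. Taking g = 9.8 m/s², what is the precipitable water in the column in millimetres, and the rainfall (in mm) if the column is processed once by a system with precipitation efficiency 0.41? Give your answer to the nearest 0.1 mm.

Precipitable water is the column-integrated vapour mass per unit area: PW = (1/g) Σ q̄ Δp, with q in kg/kg and Δp in Pa (1 kg/m² of water = 1 mm).
Layer 1015–860 hPa: Δp = 155 hPa = 15500 Pa, q̄ = 0.012 kg/kg → 0.012 × 15500 / 9.8 = 18.98 mm
Layer 860–720 hPa: Δp = 140 hPa = 14000 Pa, q̄ = 0.0064 kg/kg → 0.0064 × 14000 / 9.8 = 9.14 mm
Layer 720–490 hPa: Δp = 230 hPa = 23000 Pa, q̄ = 0.0035 kg/kg → 0.0035 × 23000 / 9.8 = 8.21 mm
Layer 490–200 hPa: Δp = 290 hPa = 29000 Pa, q̄ = 0.0011 kg/kg → 0.0011 × 29000 / 9.8 = 3.26 mm
PW = 18.98 + 9.14 + 8.21 + 3.26 = 39.59 ≈ 39.6 mm.
Rainfall = ε × PW = 0.41 × 39.6 = 16.2 mm.

PW ≈ 39.6 mm; rainfall ≈ 16.2 mm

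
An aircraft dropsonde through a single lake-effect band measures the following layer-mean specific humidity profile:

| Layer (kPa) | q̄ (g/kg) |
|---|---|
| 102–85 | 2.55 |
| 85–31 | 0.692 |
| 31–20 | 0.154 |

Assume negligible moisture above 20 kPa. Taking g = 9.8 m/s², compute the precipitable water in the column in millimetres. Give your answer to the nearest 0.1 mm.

Precipitable water is the column-integrated vapour mass per unit area: PW = (1/g) Σ q̄ Δp, with q in kg/kg and Δp in Pa (1 kg/m² of water = 1 mm).
Layer 102–85 kPa: Δp = 170 hPa = 17000 Pa, q̄ = 0.00255 kg/kg → 0.00255 × 17000 / 9.8 = 4.42 mm
Layer 85–31 kPa: Δp = 540 hPa = 54000 Pa, q̄ = 0.000692 kg/kg → 0.000692 × 54000 / 9.8 = 3.81 mm
Layer 31–20 kPa: Δp = 110 hPa = 11000 Pa, q̄ = 0.000154 kg/kg → 0.000154 × 11000 / 9.8 = 0.17 mm
PW = 4.42 + 3.81 + 0.17 = 8.40 ≈ 8.4 mm.

PW ≈ 8.4 mm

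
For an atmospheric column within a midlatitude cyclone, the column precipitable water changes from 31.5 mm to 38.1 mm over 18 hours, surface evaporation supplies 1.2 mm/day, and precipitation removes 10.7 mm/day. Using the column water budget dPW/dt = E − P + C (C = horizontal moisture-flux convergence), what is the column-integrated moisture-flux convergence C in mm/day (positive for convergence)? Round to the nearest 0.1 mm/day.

C ≈ 18.3 mm/day

dPW/dt = (38.1 − 31.5) mm / (18/24 day) = +8.800 mm/day.
C = dPW/dt − E + P = (+8.800) − 1.2 + 10.7 = 18.3 mm/day.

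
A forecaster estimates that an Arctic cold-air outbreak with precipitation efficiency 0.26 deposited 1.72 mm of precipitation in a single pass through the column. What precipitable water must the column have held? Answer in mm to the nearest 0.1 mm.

PW ≈ 6.6 mm

PW = precipitation / ε = 1.72 / 0.26 = 6.6 mm.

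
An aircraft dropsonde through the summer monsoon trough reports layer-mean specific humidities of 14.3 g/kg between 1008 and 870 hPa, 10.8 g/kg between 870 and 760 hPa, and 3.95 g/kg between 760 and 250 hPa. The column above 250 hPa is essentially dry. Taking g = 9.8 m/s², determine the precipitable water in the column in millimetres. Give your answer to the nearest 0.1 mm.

Precipitable water is the column-integrated vapour mass per unit area: PW = (1/g) Σ q̄ Δp, with q in kg/kg and Δp in Pa (1 kg/m² of water = 1 mm).
Layer 1008–870 hPa: Δp = 138 hPa = 13800 Pa, q̄ = 0.0143 kg/kg → 0.0143 × 13800 / 9.8 = 20.14 mm
Layer 870–760 hPa: Δp = 110 hPa = 11000 Pa, q̄ = 0.0108 kg/kg → 0.0108 × 11000 / 9.8 = 12.12 mm
Layer 760–250 hPa: Δp = 510 hPa = 51000 Pa, q̄ = 0.00395 kg/kg → 0.00395 × 51000 / 9.8 = 20.56 mm
PW = 20.14 + 12.12 + 20.56 = 52.82 ≈ 52.8 mm.

PW ≈ 52.8 mm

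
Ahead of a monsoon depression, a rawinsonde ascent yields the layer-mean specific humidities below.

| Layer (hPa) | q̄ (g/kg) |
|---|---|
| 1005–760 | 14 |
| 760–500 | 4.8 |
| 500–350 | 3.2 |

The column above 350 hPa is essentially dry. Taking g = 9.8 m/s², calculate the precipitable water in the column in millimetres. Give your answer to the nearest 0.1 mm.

Precipitable water is the column-integrated vapour mass per unit area: PW = (1/g) Σ q̄ Δp, with q in kg/kg and Δp in Pa (1 kg/m² of water = 1 mm).
Layer 1005–760 hPa: Δp = 245 hPa = 24500 Pa, q̄ = 0.014 kg/kg → 0.014 × 24500 / 9.8 = 35.00 mm
Layer 760–500 hPa: Δp = 260 hPa = 26000 Pa, q̄ = 0.0048 kg/kg → 0.0048 × 26000 / 9.8 = 12.73 mm
Layer 500–350 hPa: Δp = 150 hPa = 15000 Pa, q̄ = 0.0032 kg/kg → 0.0032 × 15000 / 9.8 = 4.90 mm
PW = 35.00 + 12.73 + 4.90 = 52.63 ≈ 52.6 mm.

PW ≈ 52.6 mm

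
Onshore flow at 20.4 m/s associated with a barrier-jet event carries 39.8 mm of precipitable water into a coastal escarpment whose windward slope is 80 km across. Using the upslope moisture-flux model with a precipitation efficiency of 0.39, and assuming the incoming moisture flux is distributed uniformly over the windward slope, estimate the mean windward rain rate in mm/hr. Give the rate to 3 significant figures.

R ≈ 14.2 mm/hr

Incoming column moisture flux per unit ridge length: F = V × PW = 20.4 × 39.8 = 811.92 mm·m/s.
Spread over the 80 km slope with efficiency ε = 0.39: R = ε·F/W = 0.39 × 811.92 / 80000 m = 3.958e-03 mm/s.
R = 3.958e-03 × 3600 = 14.2 mm/hr.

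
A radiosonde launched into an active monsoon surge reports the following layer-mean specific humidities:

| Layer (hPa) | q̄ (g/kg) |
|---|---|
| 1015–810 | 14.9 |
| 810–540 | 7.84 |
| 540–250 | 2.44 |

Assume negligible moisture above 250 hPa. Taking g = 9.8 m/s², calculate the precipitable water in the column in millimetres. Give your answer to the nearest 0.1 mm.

Precipitable water is the column-integrated vapour mass per unit area: PW = (1/g) Σ q̄ Δp, with q in kg/kg and Δp in Pa (1 kg/m² of water = 1 mm).
Layer 1015–810 hPa: Δp = 205 hPa = 20500 Pa, q̄ = 0.0149 kg/kg → 0.0149 × 20500 / 9.8 = 31.17 mm
Layer 810–540 hPa: Δp = 270 hPa = 27000 Pa, q̄ = 0.00784 kg/kg → 0.00784 × 27000 / 9.8 = 21.60 mm
Layer 540–250 hPa: Δp = 290 hPa = 29000 Pa, q̄ = 0.00244 kg/kg → 0.00244 × 29000 / 9.8 = 7.22 mm
PW = 31.17 + 21.60 + 7.22 = 59.99 ≈ 60.0 mm.

PW ≈ 60.0 mm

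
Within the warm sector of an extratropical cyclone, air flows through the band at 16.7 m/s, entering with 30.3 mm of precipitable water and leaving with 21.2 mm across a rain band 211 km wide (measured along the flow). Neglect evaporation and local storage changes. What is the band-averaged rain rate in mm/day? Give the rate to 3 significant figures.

R ≈ 62.2 mm/day

Column moisture flux per unit crosswind length is F = V × PW.
Inflow: F_in = 16.7 × 30.3 = 506.01 mm·m/s
Outflow: F_out = 16.7 × 21.2 = 354.04 mm·m/s
Steady-state rate R = (F_in − F_out)/L = (506.01 − 354.04) / 211000 m = 7.202e-04 mm/s.
R = 7.202e-04 × 3600 × 24 = 62.2 mm/day.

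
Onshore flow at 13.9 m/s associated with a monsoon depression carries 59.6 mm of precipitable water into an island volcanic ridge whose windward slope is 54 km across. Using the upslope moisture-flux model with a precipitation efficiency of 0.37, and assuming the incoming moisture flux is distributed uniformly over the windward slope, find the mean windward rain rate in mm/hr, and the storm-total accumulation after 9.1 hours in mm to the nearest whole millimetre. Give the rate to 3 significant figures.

Incoming column moisture flux per unit ridge length: F = V × PW = 13.9 × 59.6 = 828.44 mm·m/s.
Spread over the 54 km slope with efficiency ε = 0.37: R = ε·F/W = 0.37 × 828.44 / 54000 m = 5.676e-03 mm/s.
R = 5.676e-03 × 3600 = 20.4 mm/hr.
Over 9.1 h: total = 20.4 × 9.1 = 185.64 ≈ 186 mm.

R ≈ 20.4 mm/hr; total ≈ 186 mm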